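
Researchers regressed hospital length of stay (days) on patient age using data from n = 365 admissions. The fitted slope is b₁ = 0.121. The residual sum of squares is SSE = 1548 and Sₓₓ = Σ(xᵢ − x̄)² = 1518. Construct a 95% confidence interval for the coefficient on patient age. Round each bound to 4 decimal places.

(0.0168, 0.2252)

MSE = SSE/(n − 2) = 1548/363 = 4.26446.
SE(b₁) = √(MSE/Sₓₓ) = √(4.26446/1518) = 0.0530025.
df = n − 2 = 363.
t* = t_{0.025, 363} = 1.966521.
Margin = t* × SE = 1.966521 × 0.0530025 = 0.104230.
CI: 0.121 ± 0.104230 → (0.0168, 0.2252).
With 95% confidence, each one-unit increase in patient age is associated with a change of between 0.0168 and 0.2252 days in hospital length of stay.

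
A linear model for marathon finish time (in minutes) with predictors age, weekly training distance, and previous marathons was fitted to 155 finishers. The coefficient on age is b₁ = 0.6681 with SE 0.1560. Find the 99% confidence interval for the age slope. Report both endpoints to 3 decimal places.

df = n − k − 1 = 155 − 3 − 1 = 151.
t* = t_{0.005, 151} = 2.60878.
Margin = t* × SE = 2.60878 × 0.1560 = 0.40697.
CI: 0.6681 ± 0.40697 → (0.261, 1.075).
With 99% confidence, each one-unit increase in age is associated with a change of between 0.261 and 1.075 minutes in marathon finish time, holding the other predictors fixed.

(0.261, 1.075)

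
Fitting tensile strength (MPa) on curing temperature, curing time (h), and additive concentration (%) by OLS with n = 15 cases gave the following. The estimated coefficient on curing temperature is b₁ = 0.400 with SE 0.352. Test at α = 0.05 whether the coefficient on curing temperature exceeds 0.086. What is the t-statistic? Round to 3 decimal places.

H₀: β₁ = 0.086 vs H₁: β₁ > 0.086.
t = (b₁ − β₁⁰)/SE = (0.400 − 0.086) / 0.352 = 0.892.
df = n − k − 1 = 15 − 3 − 1 = 11.
One-sided p ≈ 0.1957, which is ≥ 0.05, so fail to reject H₀.
The data do not give significant evidence that the true slope on curing temperature exceeds 0.086 MPa per unit, holding the other predictors fixed.

t = 0.892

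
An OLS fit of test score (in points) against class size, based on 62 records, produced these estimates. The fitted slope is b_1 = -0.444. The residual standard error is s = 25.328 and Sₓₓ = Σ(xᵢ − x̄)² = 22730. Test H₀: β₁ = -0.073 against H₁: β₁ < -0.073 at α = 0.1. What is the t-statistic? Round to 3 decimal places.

SE(b_1) = s/√Sₓₓ = 25.328/√22730 = 0.167997.
t = (-0.444 − (-0.073)) / 0.167997 = -2.208.
df = n − 2 = 60.
One-sided p ≈ 0.0155, which is < 0.1, so reject H₀.
There is evidence that the true slope on class size is below -0.073 points per unit.

t = -2.208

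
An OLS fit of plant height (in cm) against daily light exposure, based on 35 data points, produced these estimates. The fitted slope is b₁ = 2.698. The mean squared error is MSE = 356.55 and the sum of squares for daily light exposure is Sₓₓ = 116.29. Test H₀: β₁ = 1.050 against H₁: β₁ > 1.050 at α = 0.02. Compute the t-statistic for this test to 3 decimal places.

SE(b₁) = √(MSE/Sₓₓ) = √(356.55/116.29) = 1.75101.
t = (2.698 − 1.050) / 1.75101 = 0.941.
df = n − 2 = 33.
One-sided p ≈ 0.1767, which is ≥ 0.02, so fail to reject H₀.
The data do not give significant evidence that the true slope on daily light exposure exceeds 1.050 cm per unit.

t = 0.941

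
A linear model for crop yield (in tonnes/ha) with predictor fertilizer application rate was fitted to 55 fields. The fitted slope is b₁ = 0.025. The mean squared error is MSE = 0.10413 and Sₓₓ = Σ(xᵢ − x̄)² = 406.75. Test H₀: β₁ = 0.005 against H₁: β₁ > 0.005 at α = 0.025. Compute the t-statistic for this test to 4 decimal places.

t = 1.2500

SE(b₁) = √(MSE/Sₓₓ) = √(0.10413/406.75) = 0.0160002.
t = (0.025 − 0.005) / 0.0160002 = 1.2500.
df = n − 2 = 53.
One-sided p ≈ 0.1084, which is ≥ 0.025, so fail to reject H₀.
The data do not give significant evidence that the true slope on fertilizer application rate exceeds 0.005 tonnes/ha per unit.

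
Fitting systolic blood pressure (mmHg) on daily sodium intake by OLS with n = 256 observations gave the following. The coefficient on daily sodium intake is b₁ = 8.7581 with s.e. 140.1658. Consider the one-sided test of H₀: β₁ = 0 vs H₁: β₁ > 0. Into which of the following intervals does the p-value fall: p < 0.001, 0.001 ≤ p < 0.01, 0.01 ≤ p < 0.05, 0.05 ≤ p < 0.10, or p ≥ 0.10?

t = 8.7581 / 140.1658 = 0.062.
df = n − 2 = 256 − 2 = 254.
One-sided p = P(T_{254} > t) ≈ 0.4751.
So p ≥ 0.10.

p ≥ 0.10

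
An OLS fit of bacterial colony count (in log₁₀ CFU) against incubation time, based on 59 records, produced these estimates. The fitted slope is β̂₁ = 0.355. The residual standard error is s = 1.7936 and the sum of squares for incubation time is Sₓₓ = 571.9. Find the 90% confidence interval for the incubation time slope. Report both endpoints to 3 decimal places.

SE(β̂₁) = s/√Sₓₓ = 1.7936/√571.9 = 0.0750007.
df = n − 2 = 57.
t* = t_{0.05, 57} = 1.672029.
Margin = t* × SE = 1.672029 × 0.0750007 = 0.12540.
CI: 0.355 ± 0.12540 → (0.230, 0.480).
With 90% confidence, each one-unit increase in incubation time is associated with a change of between 0.230 and 0.480 log₁₀ CFU in bacterial colony count.

(0.230, 0.480)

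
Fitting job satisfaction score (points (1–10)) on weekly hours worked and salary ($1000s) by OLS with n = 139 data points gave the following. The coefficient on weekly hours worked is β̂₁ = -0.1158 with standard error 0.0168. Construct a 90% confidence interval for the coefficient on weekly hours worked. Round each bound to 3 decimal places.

df = n − k − 1 = 139 − 2 − 1 = 136.
t* = t_{0.05, 136} = 1.656135.
Margin = t* × SE = 1.656135 × 0.0168 = 0.02782.
CI: -0.1158 ± 0.02782 → (-0.144, -0.088).
With 90% confidence, each one-unit increase in weekly hours worked is associated with a change of between -0.144 and -0.088 points (1–10) in job satisfaction score, holding the other predictors fixed.

(-0.144, -0.088)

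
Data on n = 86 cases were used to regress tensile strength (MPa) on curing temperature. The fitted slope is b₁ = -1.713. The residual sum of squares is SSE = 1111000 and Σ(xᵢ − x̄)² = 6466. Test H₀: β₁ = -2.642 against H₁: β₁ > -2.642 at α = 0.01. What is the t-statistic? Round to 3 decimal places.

MSE = SSE/(n − 2) = 1111000/84 = 13226.2.
SE(b₁) = √(MSE/Sₓₓ) = √(13226.2/6466) = 1.43021.
t = (-1.713 − (-2.642)) / 1.43021 = 0.650.
df = n − 2 = 84.
One-sided p ≈ 0.2589, which is ≥ 0.01, so fail to reject H₀.
The data do not give significant evidence that the true slope on curing temperature exceeds -2.642 MPa per unit.

t = 0.650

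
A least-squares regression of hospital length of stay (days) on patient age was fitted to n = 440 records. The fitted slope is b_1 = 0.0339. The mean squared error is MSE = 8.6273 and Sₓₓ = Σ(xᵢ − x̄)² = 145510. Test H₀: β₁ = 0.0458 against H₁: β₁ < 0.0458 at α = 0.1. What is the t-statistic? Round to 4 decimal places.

t = -1.5455

SE(b_1) = √(MSE/Sₓₓ) = √(8.6273/145510) = 0.00770001.
t = (0.0339 − 0.0458) / 0.00770001 = -1.5455.
df = n − 2 = 438.
One-sided p ≈ 0.0615, which is < 0.1, so reject H₀.
There is evidence that the true slope on patient age is below 0.0458 days per unit.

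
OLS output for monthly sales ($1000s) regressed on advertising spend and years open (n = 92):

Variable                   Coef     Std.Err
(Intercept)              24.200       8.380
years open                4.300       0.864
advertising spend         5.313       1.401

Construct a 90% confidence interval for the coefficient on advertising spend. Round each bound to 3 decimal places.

(2.984, 7.642)

Read off: b = 5.313, SE = 1.401 for advertising spend.
df = n − k − 1 = 92 − 2 − 1 = 89.
t* = t_{0.05, 89} = 1.662155.
Margin = t* × SE = 1.662155 × 1.401 = 2.32868.
CI: 5.313 ± 2.32868 → (2.984, 7.642).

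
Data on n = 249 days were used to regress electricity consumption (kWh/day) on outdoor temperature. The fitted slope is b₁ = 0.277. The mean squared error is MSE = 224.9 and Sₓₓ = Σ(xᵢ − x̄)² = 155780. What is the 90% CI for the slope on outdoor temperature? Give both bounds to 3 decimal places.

(0.214, 0.340)

SE(b₁) = √(MSE/Sₓₓ) = √(224.9/155780) = 0.0379961.
df = n − 2 = 247.
t* = t_{0.05, 247} = 1.651046.
Margin = t* × SE = 1.651046 × 0.0379961 = 0.06273.
CI: 0.277 ± 0.06273 → (0.214, 0.340).
With 90% confidence, each one-unit increase in outdoor temperature is associated with a change of between 0.214 and 0.340 kWh/day in electricity consumption.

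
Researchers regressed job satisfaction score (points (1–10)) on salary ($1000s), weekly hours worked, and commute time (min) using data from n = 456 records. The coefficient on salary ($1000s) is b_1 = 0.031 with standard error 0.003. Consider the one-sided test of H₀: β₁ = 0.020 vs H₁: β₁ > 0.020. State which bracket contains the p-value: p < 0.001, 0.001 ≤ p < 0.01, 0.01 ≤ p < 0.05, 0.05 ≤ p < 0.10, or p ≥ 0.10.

p < 0.001

t = (0.031 − 0.020) / 0.003 = 3.667.
df = n − k − 1 = 456 − 3 − 1 = 452.
One-sided p = P(T_{452} > t) ≈ 0.0001.
So p < 0.001.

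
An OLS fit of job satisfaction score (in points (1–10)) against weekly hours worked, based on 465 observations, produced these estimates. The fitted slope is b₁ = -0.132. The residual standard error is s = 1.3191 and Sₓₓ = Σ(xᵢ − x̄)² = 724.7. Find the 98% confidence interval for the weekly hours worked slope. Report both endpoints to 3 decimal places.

SE(b₁) = s/√Sₓₓ = 1.3191/√724.7 = 0.0490003.
df = n − 2 = 463.
t* = t_{0.01, 463} = 2.334429.
Margin = t* × SE = 2.334429 × 0.0490003 = 0.11439.
CI: -0.132 ± 0.11439 → (-0.246, -0.018).
With 98% confidence, each one-unit increase in weekly hours worked is associated with a change of between -0.246 and -0.018 points (1–10) in job satisfaction score.

(-0.246, -0.018)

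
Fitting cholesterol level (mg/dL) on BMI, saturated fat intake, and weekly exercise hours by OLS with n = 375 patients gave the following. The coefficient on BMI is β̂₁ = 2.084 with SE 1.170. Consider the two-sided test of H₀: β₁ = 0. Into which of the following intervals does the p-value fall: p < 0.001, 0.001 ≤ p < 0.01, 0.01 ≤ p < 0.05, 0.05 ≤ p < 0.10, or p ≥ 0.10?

0.05 ≤ p < 0.10

t = 2.084 / 1.170 = 1.781.
df = n − k − 1 = 375 − 3 − 1 = 371.
Two-sided p = 2·P(T_{371} > |t|) ≈ 0.0757.
So 0.05 ≤ p < 0.10.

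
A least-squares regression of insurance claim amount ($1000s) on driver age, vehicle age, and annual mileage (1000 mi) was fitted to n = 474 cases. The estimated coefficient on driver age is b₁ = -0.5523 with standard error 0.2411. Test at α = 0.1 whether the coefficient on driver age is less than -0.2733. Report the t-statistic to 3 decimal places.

t = -1.157

H₀: β₁ = -0.2733 vs H₁: β₁ < -0.2733.
t = (b₁ − β₁⁰)/SE = (-0.5523 − (-0.2733)) / 0.2411 = -1.157.
df = n − k − 1 = 474 − 3 − 1 = 470.
One-sided p ≈ 0.1239, which is ≥ 0.1, so fail to reject H₀.
The data do not give significant evidence that the true slope on driver age is below -0.2733 $1000s per unit, holding the other predictors fixed.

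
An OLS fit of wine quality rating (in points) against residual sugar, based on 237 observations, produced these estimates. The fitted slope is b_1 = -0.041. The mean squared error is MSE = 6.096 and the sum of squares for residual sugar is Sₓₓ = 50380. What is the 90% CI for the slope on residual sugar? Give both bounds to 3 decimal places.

SE(b_1) = √(MSE/Sₓₓ) = √(6.096/50380) = 0.011.
df = n − 2 = 235.
t* = t_{0.05, 235} = 1.651364.
Margin = t* × SE = 1.651364 × 0.011 = 0.01817.
CI: -0.041 ± 0.01817 → (-0.059, -0.023).
With 90% confidence, each one-unit increase in residual sugar is associated with a change of between -0.059 and -0.023 points in wine quality rating.

(-0.059, -0.023)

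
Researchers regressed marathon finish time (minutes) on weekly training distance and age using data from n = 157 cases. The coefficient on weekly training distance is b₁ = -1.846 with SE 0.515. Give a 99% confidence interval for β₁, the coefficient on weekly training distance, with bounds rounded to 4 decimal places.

(-3.1892, -0.5028)

df = n − k − 1 = 157 − 2 − 1 = 154.
t* = t_{0.005, 154} = 2.608131.
Margin = t* × SE = 2.608131 × 0.515 = 1.343187.
CI: -1.846 ± 1.343187 → (-3.1892, -0.5028).
With 99% confidence, each one-unit increase in weekly training distance is associated with a change of between -3.1892 and -0.5028 minutes in marathon finish time, holding the other predictors fixed.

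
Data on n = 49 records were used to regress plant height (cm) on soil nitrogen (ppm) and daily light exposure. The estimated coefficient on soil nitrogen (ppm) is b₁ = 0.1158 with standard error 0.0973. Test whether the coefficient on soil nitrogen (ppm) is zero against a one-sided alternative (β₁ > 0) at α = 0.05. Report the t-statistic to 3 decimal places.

t = 1.190

H₀: β₁ = 0 vs H₁: β₁ > 0.
t = (b₁ − β₁⁰)/SE = 0.1158 / 0.0973 = 1.190.
df = n − k − 1 = 49 − 2 − 1 = 46.
One-sided p ≈ 0.1201, which is ≥ 0.05, so fail to reject H₀.
The data do not give significant evidence that the true slope on soil nitrogen (ppm) is positive, holding the other predictors fixed.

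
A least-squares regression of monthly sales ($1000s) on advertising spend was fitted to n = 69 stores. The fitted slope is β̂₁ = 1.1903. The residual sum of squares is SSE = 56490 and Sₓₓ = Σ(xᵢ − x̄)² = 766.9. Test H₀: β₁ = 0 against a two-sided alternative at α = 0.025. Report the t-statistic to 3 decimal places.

MSE = SSE/(n − 2) = 56490/67 = 843.134.
SE(β̂₁) = √(MSE/Sₓₓ) = √(843.134/766.9) = 1.04853.
t = 1.1903 / 1.04853 = 1.135.
df = n − 2 = 67.
Two-sided p ≈ 0.2603, which is ≥ 0.025, so fail to reject H₀.
The data do not give significant evidence of an association between advertising spend and monthly sales.

t = 1.135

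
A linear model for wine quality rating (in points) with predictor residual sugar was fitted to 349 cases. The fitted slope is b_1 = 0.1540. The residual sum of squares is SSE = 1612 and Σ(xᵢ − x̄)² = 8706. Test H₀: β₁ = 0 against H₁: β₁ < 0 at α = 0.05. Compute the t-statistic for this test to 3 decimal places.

t = 6.667

MSE = SSE/(n − 2) = 1612/347 = 4.64553.
SE(b_1) = √(MSE/Sₓₓ) = √(4.64553/8706) = 0.0230998.
t = 0.1540 / 0.0230998 = 6.667.
df = n − 2 = 347.
One-sided p ≈ 1.0000, which is ≥ 0.05, so fail to reject H₀.
The data do not give significant evidence that the true slope on residual sugar is negative.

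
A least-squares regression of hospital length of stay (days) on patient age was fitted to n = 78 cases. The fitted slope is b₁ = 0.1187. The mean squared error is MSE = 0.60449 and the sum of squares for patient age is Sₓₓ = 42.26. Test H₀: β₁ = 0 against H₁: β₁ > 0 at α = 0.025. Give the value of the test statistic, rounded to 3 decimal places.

SE(b₁) = √(MSE/Sₓₓ) = √(0.60449/42.26) = 0.1196.
t = 0.1187 / 0.1196 = 0.992.
df = n − 2 = 76.
One-sided p ≈ 0.1621, which is ≥ 0.025, so fail to reject H₀.
The data do not give significant evidence that the true slope on patient age is positive.

t = 0.992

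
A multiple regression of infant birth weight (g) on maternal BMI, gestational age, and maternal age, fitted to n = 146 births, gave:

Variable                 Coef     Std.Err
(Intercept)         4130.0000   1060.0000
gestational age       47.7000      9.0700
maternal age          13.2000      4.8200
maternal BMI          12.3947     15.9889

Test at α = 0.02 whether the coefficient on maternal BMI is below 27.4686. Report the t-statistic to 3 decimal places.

Read off: b = 12.3947, SE = 15.9889 for maternal BMI.
H₀: β₁ = 27.4686 vs H₁: β₁ < 27.4686.
t = (12.3947 − 27.4686) / 15.9889 = -0.943.
df = n − k − 1 = 146 − 3 − 1 = 142.
One-sided p ≈ 0.1737, which is ≥ 0.02, so fail to reject H₀.
The data do not give significant evidence that the true slope on maternal BMI is below 27.4686 g per unit, holding the other predictors fixed.

t = -0.943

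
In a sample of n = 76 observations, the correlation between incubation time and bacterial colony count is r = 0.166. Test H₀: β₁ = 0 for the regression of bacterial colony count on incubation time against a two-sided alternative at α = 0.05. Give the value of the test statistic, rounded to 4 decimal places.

t = r·√(n − 2)/√(1 − r²) = 0.166·√74/√0.972444 = 1.4481.
df = n − 2 = 74.
Two-sided p ≈ 0.1518, which is ≥ 0.05, so fail to reject H₀.
The data do not give significant evidence of a linear association between incubation time and bacterial colony count.

t = 1.4481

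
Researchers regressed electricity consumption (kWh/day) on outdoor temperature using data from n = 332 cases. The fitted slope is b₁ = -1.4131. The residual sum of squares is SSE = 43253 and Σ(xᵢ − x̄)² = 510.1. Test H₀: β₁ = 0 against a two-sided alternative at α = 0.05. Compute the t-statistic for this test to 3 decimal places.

t = -2.788

MSE = SSE/(n − 2) = 43253/330 = 131.07.
SE(b₁) = √(MSE/Sₓₓ) = √(131.07/510.1) = 0.506901.
t = -1.4131 / 0.506901 = -2.788.
df = n − 2 = 330.
Two-sided p ≈ 0.0056, which is < 0.05, so reject H₀.
There is evidence that outdoor temperature is associated with electricity consumption.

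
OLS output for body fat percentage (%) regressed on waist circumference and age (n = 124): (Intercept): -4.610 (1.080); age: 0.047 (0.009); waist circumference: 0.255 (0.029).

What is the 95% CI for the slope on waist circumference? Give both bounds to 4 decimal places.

(0.1976, 0.3124)

Read off: b = 0.255, SE = 0.029 for waist circumference.
df = n − k − 1 = 124 − 2 − 1 = 121.
t* = t_{0.025, 121} = 1.979764.
Margin = t* × SE = 1.979764 × 0.029 = 0.057413.
CI: 0.255 ± 0.057413 → (0.1976, 0.3124).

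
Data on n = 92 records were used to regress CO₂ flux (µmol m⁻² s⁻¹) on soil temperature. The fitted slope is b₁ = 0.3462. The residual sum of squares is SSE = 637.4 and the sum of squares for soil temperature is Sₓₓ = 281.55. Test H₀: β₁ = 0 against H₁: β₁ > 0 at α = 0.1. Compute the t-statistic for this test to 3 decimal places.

MSE = SSE/(n − 2) = 637.4/90 = 7.08222.
SE(b₁) = √(MSE/Sₓₓ) = √(7.08222/281.55) = 0.158601.
t = 0.3462 / 0.158601 = 2.183.
df = n − 2 = 90.
One-sided p ≈ 0.0158, which is < 0.1, so reject H₀.
There is evidence that the true slope on soil temperature is positive.

t = 2.183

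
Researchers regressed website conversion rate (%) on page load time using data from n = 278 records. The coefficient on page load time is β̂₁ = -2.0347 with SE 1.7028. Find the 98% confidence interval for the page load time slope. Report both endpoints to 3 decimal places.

(-6.019, 1.950)

df = n − 2 = 278 − 2 = 276.
t* = t_{0.01, 276} = 2.339934.
Margin = t* × SE = 2.339934 × 1.7028 = 3.98444.
CI: -2.0347 ± 3.98444 → (-6.019, 1.950).
With 98% confidence, each one-unit increase in page load time is associated with a change of between -6.019 and 1.950 % in website conversion rate.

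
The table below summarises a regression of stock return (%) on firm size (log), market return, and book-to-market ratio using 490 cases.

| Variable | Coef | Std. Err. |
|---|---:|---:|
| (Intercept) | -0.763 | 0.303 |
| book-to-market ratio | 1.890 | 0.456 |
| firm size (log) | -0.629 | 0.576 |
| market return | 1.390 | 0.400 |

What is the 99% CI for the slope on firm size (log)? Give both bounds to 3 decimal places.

Read off: b = -0.629, SE = 0.576 for firm size (log).
df = n − k − 1 = 490 − 3 − 1 = 486.
t* = t_{0.005, 486} = 2.585983.
Margin = t* × SE = 2.585983 × 0.576 = 1.48953.
CI: -0.629 ± 1.48953 → (-2.119, 0.861).

(-2.119, 0.861)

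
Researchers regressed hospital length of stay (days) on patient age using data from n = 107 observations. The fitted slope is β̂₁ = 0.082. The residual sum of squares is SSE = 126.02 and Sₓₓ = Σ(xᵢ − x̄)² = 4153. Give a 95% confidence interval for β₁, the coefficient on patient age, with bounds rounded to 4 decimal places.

(0.0483, 0.1157)

MSE = SSE/(n − 2) = 126.02/105 = 1.20019.
SE(β̂₁) = √(MSE/Sₓₓ) = √(1.20019/4153) = 0.0169998.
df = n − 2 = 105.
t* = t_{0.025, 105} = 1.982815.
Margin = t* × SE = 1.982815 × 0.0169998 = 0.033707.
CI: 0.082 ± 0.033707 → (0.0483, 0.1157).
With 95% confidence, each one-unit increase in patient age is associated with a change of between 0.0483 and 0.1157 days in hospital length of stay.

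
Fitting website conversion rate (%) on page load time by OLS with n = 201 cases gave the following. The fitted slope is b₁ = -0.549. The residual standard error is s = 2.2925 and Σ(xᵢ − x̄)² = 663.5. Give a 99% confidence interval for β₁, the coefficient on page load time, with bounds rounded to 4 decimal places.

SE(b₁) = s/√Sₓₓ = 2.2925/√663.5 = 0.0889998.
df = n − 2 = 199.
t* = t_{0.005, 199} = 2.60076.
Margin = t* × SE = 2.60076 × 0.0889998 = 0.231467.
CI: -0.549 ± 0.231467 → (-0.7805, -0.3175).
With 99% confidence, each one-unit increase in page load time is associated with a change of between -0.7805 and -0.3175 % in website conversion rate.

(-0.7805, -0.3175)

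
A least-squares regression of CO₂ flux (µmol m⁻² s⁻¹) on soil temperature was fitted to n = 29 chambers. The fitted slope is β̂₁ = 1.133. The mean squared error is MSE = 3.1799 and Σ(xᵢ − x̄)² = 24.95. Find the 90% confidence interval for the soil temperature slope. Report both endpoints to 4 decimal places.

(0.5249, 1.7411)

SE(β̂₁) = √(MSE/Sₓₓ) = √(3.1799/24.95) = 0.357003.
df = n − 2 = 27.
t* = t_{0.05, 27} = 1.703288.
Margin = t* × SE = 1.703288 × 0.357003 = 0.608079.
CI: 1.133 ± 0.608079 → (0.5249, 1.7411).
With 90% confidence, each one-unit increase in soil temperature is associated with a change of between 0.5249 and 1.7411 µmol m⁻² s⁻¹ in CO₂ flux.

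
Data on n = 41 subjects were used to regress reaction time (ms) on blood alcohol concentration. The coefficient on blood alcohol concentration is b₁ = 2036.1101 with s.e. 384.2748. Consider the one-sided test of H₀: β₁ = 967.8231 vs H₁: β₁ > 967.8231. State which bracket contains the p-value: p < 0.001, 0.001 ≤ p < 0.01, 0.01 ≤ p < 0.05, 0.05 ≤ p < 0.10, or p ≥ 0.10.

t = (2036.1101 − 967.8231) / 384.2748 = 2.780.
df = n − 2 = 41 − 2 = 39.
One-sided p = P(T_{39} > t) ≈ 0.0042.
So 0.001 ≤ p < 0.01.

0.001 ≤ p < 0.01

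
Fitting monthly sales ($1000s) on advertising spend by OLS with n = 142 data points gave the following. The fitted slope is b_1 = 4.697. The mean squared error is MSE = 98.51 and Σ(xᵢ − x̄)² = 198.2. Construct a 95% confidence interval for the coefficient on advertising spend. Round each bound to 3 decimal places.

(3.303, 6.091)

SE(b_1) = √(MSE/Sₓₓ) = √(98.51/198.2) = 0.704999.
df = n − 2 = 140.
t* = t_{0.025, 140} = 1.977054.
Margin = t* × SE = 1.977054 × 0.704999 = 1.39382.
CI: 4.697 ± 1.39382 → (3.303, 6.091).
With 95% confidence, each one-unit increase in advertising spend is associated with a change of between 3.303 and 6.091 $1000s in monthly sales.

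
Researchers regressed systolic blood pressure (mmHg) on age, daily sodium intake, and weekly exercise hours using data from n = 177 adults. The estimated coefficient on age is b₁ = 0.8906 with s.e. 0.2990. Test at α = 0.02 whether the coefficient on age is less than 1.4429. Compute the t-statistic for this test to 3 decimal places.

H₀: β₁ = 1.4429 vs H₁: β₁ < 1.4429.
t = (b₁ − β₁⁰)/SE = (0.8906 − 1.4429) / 0.2990 = -1.847.
df = n − k − 1 = 177 − 3 − 1 = 173.
One-sided p ≈ 0.0332, which is ≥ 0.02, so fail to reject H₀.
The data do not give significant evidence that the true slope on age is below 1.4429 mmHg per unit, holding the other predictors fixed.

t = -1.847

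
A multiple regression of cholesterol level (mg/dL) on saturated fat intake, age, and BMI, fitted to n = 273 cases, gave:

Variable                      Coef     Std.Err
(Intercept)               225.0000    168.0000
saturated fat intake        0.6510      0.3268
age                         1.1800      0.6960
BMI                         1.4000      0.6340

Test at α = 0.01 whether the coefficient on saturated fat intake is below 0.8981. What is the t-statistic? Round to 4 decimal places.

t = -0.7561

Read off: b = 0.6510, SE = 0.3268 for saturated fat intake.
H₀: β₁ = 0.8981 vs H₁: β₁ < 0.8981.
t = (0.6510 − 0.8981) / 0.3268 = -0.7561.
df = n − k − 1 = 273 − 3 − 1 = 269.
One-sided p ≈ 0.2251, which is ≥ 0.01, so fail to reject H₀.
The data do not give significant evidence that the true slope on saturated fat intake is below 0.8981 mg/dL per unit, holding the other predictors fixed.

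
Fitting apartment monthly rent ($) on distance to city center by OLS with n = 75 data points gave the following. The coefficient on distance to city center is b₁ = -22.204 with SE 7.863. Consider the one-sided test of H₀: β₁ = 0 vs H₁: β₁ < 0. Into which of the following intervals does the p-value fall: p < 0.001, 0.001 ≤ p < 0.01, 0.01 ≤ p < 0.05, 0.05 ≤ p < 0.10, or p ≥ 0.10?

0.001 ≤ p < 0.01

t = -22.204 / 7.863 = -2.824.
df = n − 2 = 75 − 2 = 73.
One-sided p = P(T_{73} < t) ≈ 0.0031.
So 0.001 ≤ p < 0.01.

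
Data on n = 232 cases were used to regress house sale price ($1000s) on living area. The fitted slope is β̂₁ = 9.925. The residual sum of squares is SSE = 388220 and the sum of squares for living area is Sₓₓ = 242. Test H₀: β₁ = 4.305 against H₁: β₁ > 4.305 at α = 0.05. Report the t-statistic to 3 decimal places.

t = 2.128

MSE = SSE/(n − 2) = 388220/230 = 1687.91.
SE(β̂₁) = √(MSE/Sₓₓ) = √(1687.91/242) = 2.64099.
t = (9.925 − 4.305) / 2.64099 = 2.128.
df = n − 2 = 230.
One-sided p ≈ 0.0172, which is < 0.05, so reject H₀.
There is evidence that the true slope on living area exceeds 4.305 $1000s per unit.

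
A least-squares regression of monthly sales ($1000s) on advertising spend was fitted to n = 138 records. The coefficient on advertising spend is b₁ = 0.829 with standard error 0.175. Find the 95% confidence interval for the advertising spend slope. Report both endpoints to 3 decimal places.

(0.483, 1.175)

df = n − 2 = 138 − 2 = 136.
t* = t_{0.025, 136} = 1.977561.
Margin = t* × SE = 1.977561 × 0.175 = 0.34607.
CI: 0.829 ± 0.34607 → (0.483, 1.175).
With 95% confidence, each one-unit increase in advertising spend is associated with a change of between 0.483 and 1.175 $1000s in monthly sales.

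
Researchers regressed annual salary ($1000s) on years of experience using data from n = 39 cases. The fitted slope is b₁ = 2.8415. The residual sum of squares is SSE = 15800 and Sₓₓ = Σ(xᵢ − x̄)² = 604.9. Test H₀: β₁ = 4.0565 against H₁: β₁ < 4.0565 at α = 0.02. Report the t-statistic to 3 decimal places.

t = -1.446

MSE = SSE/(n − 2) = 15800/37 = 427.027.
SE(b₁) = √(MSE/Sₓₓ) = √(427.027/604.9) = 0.840206.
t = (2.8415 − 4.0565) / 0.840206 = -1.446.
df = n − 2 = 37.
One-sided p ≈ 0.0783, which is ≥ 0.02, so fail to reject H₀.
The data do not give significant evidence that the true slope on years of experience is below 4.0565 $1000s per unit.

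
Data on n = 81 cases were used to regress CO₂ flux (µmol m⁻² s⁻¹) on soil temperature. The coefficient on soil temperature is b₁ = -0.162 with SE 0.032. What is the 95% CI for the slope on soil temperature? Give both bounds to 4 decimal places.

df = n − 2 = 81 − 2 = 79.
t* = t_{0.025, 79} = 1.99045.
Margin = t* × SE = 1.99045 × 0.032 = 0.063694.
CI: -0.162 ± 0.063694 → (-0.2257, -0.0983).
With 95% confidence, each one-unit increase in soil temperature is associated with a change of between -0.2257 and -0.0983 µmol m⁻² s⁻¹ in CO₂ flux.

(-0.2257, -0.0983)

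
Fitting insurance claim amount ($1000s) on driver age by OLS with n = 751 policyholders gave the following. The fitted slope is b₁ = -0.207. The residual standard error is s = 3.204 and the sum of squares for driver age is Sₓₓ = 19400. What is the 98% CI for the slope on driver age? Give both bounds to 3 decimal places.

(-0.261, -0.153)

SE(b₁) = s/√Sₓₓ = 3.204/√19400 = 0.0230034.
df = n − 2 = 749.
t* = t_{0.01, 749} = 2.331337.
Margin = t* × SE = 2.331337 × 0.0230034 = 0.05363.
CI: -0.207 ± 0.05363 → (-0.261, -0.153).
With 98% confidence, each one-unit increase in driver age is associated with a change of between -0.261 and -0.153 $1000s in insurance claim amount.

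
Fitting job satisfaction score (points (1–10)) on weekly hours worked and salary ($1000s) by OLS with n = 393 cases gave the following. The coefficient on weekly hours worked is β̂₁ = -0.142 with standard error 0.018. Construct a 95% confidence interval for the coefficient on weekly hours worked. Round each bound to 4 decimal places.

df = n − k − 1 = 393 − 2 − 1 = 390.
t* = t_{0.025, 390} = 1.966065.
Margin = t* × SE = 1.966065 × 0.018 = 0.035389.
CI: -0.142 ± 0.035389 → (-0.1774, -0.1066).
With 95% confidence, each one-unit increase in weekly hours worked is associated with a change of between -0.1774 and -0.1066 points (1–10) in job satisfaction score, holding the other predictors fixed.

(-0.1774, -0.1066)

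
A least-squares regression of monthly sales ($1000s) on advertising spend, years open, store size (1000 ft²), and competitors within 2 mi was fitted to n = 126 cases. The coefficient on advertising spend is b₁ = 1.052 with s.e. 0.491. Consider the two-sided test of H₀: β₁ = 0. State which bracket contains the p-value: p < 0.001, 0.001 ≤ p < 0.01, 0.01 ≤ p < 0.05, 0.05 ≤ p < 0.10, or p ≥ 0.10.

t = 1.052 / 0.491 = 2.143.
df = n − k − 1 = 126 − 4 − 1 = 121.
Two-sided p = 2·P(T_{121} > |t|) ≈ 0.0342.
So 0.01 ≤ p < 0.05.

0.01 ≤ p < 0.05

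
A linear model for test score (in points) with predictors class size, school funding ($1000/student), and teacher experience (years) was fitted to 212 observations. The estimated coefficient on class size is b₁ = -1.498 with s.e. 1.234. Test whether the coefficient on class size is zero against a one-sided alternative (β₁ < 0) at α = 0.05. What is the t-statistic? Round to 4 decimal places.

t = -1.2139

H₀: β₁ = 0 vs H₁: β₁ < 0.
t = (b₁ − β₁⁰)/SE = -1.498 / 1.234 = -1.2139.
df = n − k − 1 = 212 − 3 − 1 = 208.
One-sided p ≈ 0.1131, which is ≥ 0.05, so fail to reject H₀.
The data do not give significant evidence that the true slope on class size is negative, holding the other predictors fixed.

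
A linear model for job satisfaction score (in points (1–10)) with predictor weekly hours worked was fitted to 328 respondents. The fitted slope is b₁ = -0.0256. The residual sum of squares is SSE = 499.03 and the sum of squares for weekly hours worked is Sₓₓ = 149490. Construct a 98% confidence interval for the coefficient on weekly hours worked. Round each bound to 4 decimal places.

MSE = SSE/(n − 2) = 499.03/326 = 1.53077.
SE(b₁) = √(MSE/Sₓₓ) = √(1.53077/149490) = 0.00319999.
df = n − 2 = 326.
t* = t_{0.01, 326} = 2.337841.
Margin = t* × SE = 2.337841 × 0.00319999 = 0.007481.
CI: -0.0256 ± 0.007481 → (-0.0331, -0.0181).
With 98% confidence, each one-unit increase in weekly hours worked is associated with a change of between -0.0331 and -0.0181 points (1–10) in job satisfaction score.

(-0.0331, -0.0181)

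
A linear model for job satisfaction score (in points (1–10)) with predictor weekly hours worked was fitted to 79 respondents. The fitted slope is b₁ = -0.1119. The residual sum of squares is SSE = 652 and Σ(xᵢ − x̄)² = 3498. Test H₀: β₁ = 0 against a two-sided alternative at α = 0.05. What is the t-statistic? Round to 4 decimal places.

t = -2.2744

MSE = SSE/(n − 2) = 652/77 = 8.46753.
SE(b₁) = √(MSE/Sₓₓ) = √(8.46753/3498) = 0.0492004.
t = -0.1119 / 0.0492004 = -2.2744.
df = n − 2 = 77.
Two-sided p ≈ 0.0257, which is < 0.05, so reject H₀.
There is evidence that weekly hours worked is associated with job satisfaction score.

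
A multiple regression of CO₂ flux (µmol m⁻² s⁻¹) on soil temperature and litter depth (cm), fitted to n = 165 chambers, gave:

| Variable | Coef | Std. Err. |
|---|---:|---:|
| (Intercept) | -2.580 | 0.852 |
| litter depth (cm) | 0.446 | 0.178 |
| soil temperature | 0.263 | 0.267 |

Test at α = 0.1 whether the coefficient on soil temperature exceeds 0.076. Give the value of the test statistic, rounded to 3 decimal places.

Read off: b = 0.263, SE = 0.267 for soil temperature.
H₀: β₁ = 0.076 vs H₁: β₁ > 0.076.
t = (0.263 − 0.076) / 0.267 = 0.700.
df = n − k − 1 = 165 − 2 − 1 = 162.
One-sided p ≈ 0.2423, which is ≥ 0.1, so fail to reject H₀.
The data do not give significant evidence that the true slope on soil temperature exceeds 0.076 µmol m⁻² s⁻¹ per unit, holding the other predictors fixed.

t = 0.700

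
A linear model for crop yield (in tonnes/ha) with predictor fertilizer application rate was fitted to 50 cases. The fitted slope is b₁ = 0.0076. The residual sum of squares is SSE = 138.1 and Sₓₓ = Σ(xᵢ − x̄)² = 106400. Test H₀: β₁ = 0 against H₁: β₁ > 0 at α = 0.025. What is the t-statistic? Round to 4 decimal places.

MSE = SSE/(n − 2) = 138.1/48 = 2.87708.
SE(b₁) = √(MSE/Sₓₓ) = √(2.87708/106400) = 0.00520002.
t = 0.0076 / 0.00520002 = 1.4615.
df = n − 2 = 48.
One-sided p ≈ 0.0752, which is ≥ 0.025, so fail to reject H₀.
The data do not give significant evidence that the true slope on fertilizer application rate is positive.

t = 1.4615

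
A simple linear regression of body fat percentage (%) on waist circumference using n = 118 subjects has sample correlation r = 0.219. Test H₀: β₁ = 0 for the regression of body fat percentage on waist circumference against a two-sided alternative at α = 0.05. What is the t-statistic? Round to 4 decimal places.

t = r·√(n − 2)/√(1 − r²) = 0.219·√116/√0.952039 = 2.4174.
df = n − 2 = 116.
Two-sided p ≈ 0.0172, which is < 0.05, so reject H₀.
There is evidence of a linear association between waist circumference and body fat percentage.

t = 2.4174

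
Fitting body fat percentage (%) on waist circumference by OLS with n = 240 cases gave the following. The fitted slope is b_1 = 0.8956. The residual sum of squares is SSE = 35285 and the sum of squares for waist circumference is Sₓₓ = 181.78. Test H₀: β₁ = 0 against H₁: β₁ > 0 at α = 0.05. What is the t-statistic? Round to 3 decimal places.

t = 0.992

MSE = SSE/(n − 2) = 35285/238 = 148.256.
SE(b_1) = √(MSE/Sₓₓ) = √(148.256/181.78) = 0.903095.
t = 0.8956 / 0.903095 = 0.992.
df = n − 2 = 238.
One-sided p ≈ 0.1612, which is ≥ 0.05, so fail to reject H₀.
The data do not give significant evidence that the true slope on waist circumference is positive.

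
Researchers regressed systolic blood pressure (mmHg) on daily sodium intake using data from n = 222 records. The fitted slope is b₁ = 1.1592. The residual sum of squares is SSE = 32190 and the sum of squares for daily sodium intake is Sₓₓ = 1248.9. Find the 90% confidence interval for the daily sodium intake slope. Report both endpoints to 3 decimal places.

(0.594, 1.725)

MSE = SSE/(n − 2) = 32190/220 = 146.318.
SE(b₁) = √(MSE/Sₓₓ) = √(146.318/1248.9) = 0.342283.
df = n − 2 = 220.
t* = t_{0.05, 220} = 1.651809.
Margin = t* × SE = 1.651809 × 0.342283 = 0.56539.
CI: 1.1592 ± 0.56539 → (0.594, 1.725).
With 90% confidence, each one-unit increase in daily sodium intake is associated with a change of between 0.594 and 1.725 mmHg in systolic blood pressure.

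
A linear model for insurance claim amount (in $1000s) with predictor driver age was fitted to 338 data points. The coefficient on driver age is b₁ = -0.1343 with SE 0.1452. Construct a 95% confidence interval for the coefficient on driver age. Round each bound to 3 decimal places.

df = n − 2 = 338 − 2 = 336.
t* = t_{0.025, 336} = 1.967049.
Margin = t* × SE = 1.967049 × 0.1452 = 0.28562.
CI: -0.1343 ± 0.28562 → (-0.420, 0.151).
With 95% confidence, each one-unit increase in driver age is associated with a change of between -0.420 and 0.151 $1000s in insurance claim amount.

(-0.420, 0.151)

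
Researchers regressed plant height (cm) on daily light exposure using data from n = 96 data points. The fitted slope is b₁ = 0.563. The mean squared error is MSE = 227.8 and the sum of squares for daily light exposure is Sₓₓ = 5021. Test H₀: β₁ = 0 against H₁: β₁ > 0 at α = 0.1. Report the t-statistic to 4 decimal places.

SE(b₁) = √(MSE/Sₓₓ) = √(227.8/5021) = 0.213001.
t = 0.563 / 0.213001 = 2.6432.
df = n − 2 = 94.
One-sided p ≈ 0.0048, which is < 0.1, so reject H₀.
There is evidence that the true slope on daily light exposure is positive.

t = 2.6432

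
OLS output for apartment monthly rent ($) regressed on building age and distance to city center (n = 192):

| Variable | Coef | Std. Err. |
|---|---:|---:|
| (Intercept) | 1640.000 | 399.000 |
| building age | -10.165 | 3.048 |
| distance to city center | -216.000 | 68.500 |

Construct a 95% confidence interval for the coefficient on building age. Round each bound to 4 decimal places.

Read off: b = -10.165, SE = 3.048 for building age.
df = n − k − 1 = 192 − 2 − 1 = 189.
t* = t_{0.025, 189} = 1.972595.
Margin = t* × SE = 1.972595 × 3.048 = 6.012470.
CI: -10.165 ± 6.012470 → (-16.1775, -4.1525).

(-16.1775, -4.1525)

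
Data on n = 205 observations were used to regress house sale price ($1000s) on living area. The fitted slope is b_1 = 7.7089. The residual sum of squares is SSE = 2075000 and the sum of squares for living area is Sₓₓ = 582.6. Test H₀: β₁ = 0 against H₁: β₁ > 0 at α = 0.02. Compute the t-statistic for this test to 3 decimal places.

MSE = SSE/(n − 2) = 2075000/203 = 10221.7.
SE(b_1) = √(MSE/Sₓₓ) = √(10221.7/582.6) = 4.18867.
t = 7.7089 / 4.18867 = 1.840.
df = n − 2 = 203.
One-sided p ≈ 0.0336, which is ≥ 0.02, so fail to reject H₀.
The data do not give significant evidence that the true slope on living area is positive.

t = 1.840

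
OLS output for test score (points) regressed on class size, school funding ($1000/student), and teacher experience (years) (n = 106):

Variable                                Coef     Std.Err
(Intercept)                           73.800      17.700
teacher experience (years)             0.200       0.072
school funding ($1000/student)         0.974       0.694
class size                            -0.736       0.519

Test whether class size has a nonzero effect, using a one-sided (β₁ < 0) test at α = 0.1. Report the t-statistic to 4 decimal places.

Read off: b = -0.736, SE = 0.519 for class size.
H₀: β₁ = 0 vs H₁: β₁ < 0.
t = -0.736 / 0.519 = -1.4181.
df = n − k − 1 = 106 − 3 − 1 = 102.
One-sided p ≈ 0.0796, which is < 0.1, so reject H₀.
There is evidence that the true slope on class size is negative, holding the other predictors fixed.

t = -1.4181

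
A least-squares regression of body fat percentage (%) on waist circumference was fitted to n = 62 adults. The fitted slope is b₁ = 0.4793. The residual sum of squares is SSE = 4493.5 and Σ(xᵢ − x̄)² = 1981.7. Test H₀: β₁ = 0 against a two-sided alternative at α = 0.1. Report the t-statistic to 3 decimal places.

t = 2.466

MSE = SSE/(n − 2) = 4493.5/60 = 74.8917.
SE(b₁) = √(MSE/Sₓₓ) = √(74.8917/1981.7) = 0.194401.
t = 0.4793 / 0.194401 = 2.466.
df = n − 2 = 60.
Two-sided p ≈ 0.0166, which is < 0.1, so reject H₀.
There is evidence that waist circumference is associated with body fat percentage.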